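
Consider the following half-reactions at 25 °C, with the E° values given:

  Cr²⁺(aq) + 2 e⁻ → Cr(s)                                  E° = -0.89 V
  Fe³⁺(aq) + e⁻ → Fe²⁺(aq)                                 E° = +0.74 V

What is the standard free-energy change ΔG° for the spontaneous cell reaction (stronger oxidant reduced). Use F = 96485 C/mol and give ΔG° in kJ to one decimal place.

Fe³⁺/Fe²⁺ (E° = +0.74 V) is the cathode; Cr²⁺/Cr (E° = -0.89 V) is the anode, so E°cell = +1.63 V.
Balancing electrons gives n = 2 (lcm of 1 and 2).
ΔG° = −nFE° = −(2)(96485)(+1.63) = -314,541 J = -314.5 kJ.

-314.5 kJ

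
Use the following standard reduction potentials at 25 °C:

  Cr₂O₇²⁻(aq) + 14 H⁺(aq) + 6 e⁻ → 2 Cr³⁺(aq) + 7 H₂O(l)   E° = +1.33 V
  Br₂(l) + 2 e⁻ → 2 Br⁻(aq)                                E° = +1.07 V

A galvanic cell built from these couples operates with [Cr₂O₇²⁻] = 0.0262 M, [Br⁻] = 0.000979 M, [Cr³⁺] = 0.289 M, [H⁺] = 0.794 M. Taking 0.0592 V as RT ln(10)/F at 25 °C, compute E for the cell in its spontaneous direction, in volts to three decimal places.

Cr₂O₇²⁻/Cr³⁺ is the cathode (higher E°), Br₂/Br⁻ the anode: E°cell = +1.33 − (+1.07) = +0.26 V, n = 6.
Overall: Cr₂O₇²⁻(aq) + 14 H⁺(aq) + 6 Br⁻(aq) → 2 Cr³⁺(aq) + 7 H₂O(l) + 3 Br₂(l)
Q = [Cr³⁺]^2 / ([Cr₂O₇²⁻]·[H⁺]^14·[Br⁻]^6); log Q = 19.961.
E = E° − (0.0592/n) log Q = +0.26 − (0.0592/6)(19.961) = +0.063 V.

+0.063 V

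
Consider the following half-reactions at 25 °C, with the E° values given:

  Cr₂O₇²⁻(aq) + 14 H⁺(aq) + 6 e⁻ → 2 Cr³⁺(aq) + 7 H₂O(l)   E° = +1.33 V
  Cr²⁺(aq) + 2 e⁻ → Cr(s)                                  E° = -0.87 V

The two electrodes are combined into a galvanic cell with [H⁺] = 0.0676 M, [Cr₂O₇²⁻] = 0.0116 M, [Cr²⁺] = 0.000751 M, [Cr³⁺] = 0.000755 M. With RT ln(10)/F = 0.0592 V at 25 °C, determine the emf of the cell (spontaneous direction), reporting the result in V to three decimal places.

+2.173 V

Cr₂O₇²⁻/Cr³⁺ is the cathode (higher E°), Cr²⁺/Cr the anode: E°cell = +1.33 − (-0.87) = +2.20 V, n = 6.
Overall: Cr₂O₇²⁻(aq) + 14 H⁺(aq) + 3 Cr(s) → 2 Cr³⁺(aq) + 7 H₂O(l) + 3 Cr²⁺(aq)
Q = [Cr³⁺]^2·[Cr²⁺]^3 / ([Cr₂O₇²⁻]·[H⁺]^14); log Q = 2.699.
E = E° − (0.0592/n) log Q = +2.20 − (0.0592/6)(2.699) = +2.173 V.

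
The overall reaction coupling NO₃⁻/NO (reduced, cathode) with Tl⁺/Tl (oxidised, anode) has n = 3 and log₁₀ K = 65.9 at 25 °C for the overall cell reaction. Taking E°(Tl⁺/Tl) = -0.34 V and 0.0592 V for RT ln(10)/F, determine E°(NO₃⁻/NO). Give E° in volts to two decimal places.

+0.96 V

E°cell = (0.0592/n)·log K = (0.0592/3)(65.9) = +1.300 V.
Since NO₃⁻/NO is the cathode and Tl⁺/Tl the anode, E°cell = E°(NO₃⁻/NO) − E°(Tl⁺/Tl).
So E°(NO₃⁻/NO) = E°cell + E°(Tl⁺/Tl) = +1.300 + (-0.34) = +0.96 V.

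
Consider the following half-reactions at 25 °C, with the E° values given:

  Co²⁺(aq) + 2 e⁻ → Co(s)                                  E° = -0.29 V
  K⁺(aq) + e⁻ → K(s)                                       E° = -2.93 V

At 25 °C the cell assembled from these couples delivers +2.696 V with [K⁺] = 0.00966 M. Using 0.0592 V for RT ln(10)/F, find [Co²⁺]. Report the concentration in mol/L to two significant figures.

Co²⁺/Co is the cathode, K⁺/K the anode: E°cell = +2.64 V, n = 2.
Overall reaction: Co²⁺(aq) + 2 K(s) → Co(s) + 2 K⁺(aq); Q = [K⁺]^2/[Co²⁺]^1.
From E = E° − (0.0592/n) log Q: log Q = (E° − E)·n/0.0592 = (+2.64 − (+2.696))·2/0.0592 = -1.8919.
So 1·log[Co²⁺] = 2·log(0.00966) − log Q = -4.0300 − (-1.8919) = -2.1381; [Co²⁺] = 10^(-2.1381) ≈ 0.0073 M.

0.0073 M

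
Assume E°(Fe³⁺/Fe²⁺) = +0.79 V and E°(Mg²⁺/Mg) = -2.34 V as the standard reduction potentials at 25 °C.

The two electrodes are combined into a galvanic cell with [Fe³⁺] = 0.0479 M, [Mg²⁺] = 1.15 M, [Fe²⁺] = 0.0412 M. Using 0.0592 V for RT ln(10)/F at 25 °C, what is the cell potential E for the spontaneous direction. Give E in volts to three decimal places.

+3.132 V

Fe³⁺/Fe²⁺ is the cathode (higher E°), Mg²⁺/Mg the anode: E°cell = +0.79 − (-2.34) = +3.13 V, n = 2.
Overall: 2 Fe³⁺(aq) + Mg(s) → 2 Fe²⁺(aq) + Mg²⁺(aq)
Q = [Fe²⁺]^2·[Mg²⁺] / ([Fe³⁺]^2); log Q = -0.070.
E = E° − (0.0592/n) log Q = +3.13 − (0.0592/2)(-0.070) = +3.132 V.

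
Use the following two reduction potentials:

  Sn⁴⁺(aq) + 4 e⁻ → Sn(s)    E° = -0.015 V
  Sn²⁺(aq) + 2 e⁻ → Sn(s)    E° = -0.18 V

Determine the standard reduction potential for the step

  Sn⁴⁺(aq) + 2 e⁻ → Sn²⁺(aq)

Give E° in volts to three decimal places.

Sequential free energies add, so n₃E°₃ = n₁E°₁ + n₂E°₂.
With n₃ = 4, and the known step contributing 2×(-0.18) V, the unknown satisfies 2·E° = 4×(-0.015) − 2×(-0.18) = +0.300.
E° = +0.300 / 2 = +0.150 V.

+0.150 V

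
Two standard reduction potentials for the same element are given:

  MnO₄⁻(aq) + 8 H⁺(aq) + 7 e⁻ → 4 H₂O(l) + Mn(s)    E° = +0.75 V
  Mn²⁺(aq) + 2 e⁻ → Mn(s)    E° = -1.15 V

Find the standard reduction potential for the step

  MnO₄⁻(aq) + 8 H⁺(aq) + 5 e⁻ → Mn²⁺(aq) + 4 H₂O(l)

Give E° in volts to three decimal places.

Sequential free energies add, so n₃E°₃ = n₁E°₁ + n₂E°₂.
With n₃ = 7, and the known step contributing 2×(-1.15) V, the unknown satisfies 5·E° = 7×(+0.75) − 2×(-1.15) = +7.550.
E° = +7.550 / 5 = +1.510 V.

+1.510 V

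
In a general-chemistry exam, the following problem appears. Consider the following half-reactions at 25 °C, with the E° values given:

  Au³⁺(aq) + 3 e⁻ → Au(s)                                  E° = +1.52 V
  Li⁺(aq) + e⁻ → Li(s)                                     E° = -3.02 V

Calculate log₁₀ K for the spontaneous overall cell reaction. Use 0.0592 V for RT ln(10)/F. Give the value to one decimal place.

Cathode: Au³⁺/Au; anode: Li⁺/Li. E°cell = +4.54 V, n = 3.
log K = nE°cell / 0.0592 = (3)(+4.54) / 0.0592 = 230.1.

230.1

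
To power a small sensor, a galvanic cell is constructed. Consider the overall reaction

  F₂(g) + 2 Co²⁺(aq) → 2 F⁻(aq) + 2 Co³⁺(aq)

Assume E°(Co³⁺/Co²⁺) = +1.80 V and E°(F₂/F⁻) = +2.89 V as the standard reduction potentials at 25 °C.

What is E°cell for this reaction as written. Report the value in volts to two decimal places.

The F₂/F⁻ couple has the higher reduction potential, so it is the cathode; Co³⁺/Co²⁺ is oxidised at the anode.
E°cell = E°(cathode) − E°(anode) = (+2.89) − (+1.80) = +1.09 V.
Since E°cell > 0, the reaction is spontaneous under standard conditions.

+1.09 V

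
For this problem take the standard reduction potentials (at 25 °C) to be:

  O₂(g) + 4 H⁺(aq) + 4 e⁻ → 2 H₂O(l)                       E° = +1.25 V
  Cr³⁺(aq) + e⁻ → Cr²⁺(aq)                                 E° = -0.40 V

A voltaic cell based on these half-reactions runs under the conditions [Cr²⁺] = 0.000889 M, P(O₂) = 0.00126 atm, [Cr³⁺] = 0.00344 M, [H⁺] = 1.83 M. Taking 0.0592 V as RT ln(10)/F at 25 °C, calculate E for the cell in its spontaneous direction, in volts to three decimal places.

+1.588 V

O₂/H₂O is the cathode (higher E°), Cr³⁺/Cr²⁺ the anode: E°cell = +1.25 − (-0.40) = +1.65 V, n = 4.
Overall: O₂(g) + 4 H⁺(aq) + 4 Cr²⁺(aq) → 2 H₂O(l) + 4 Cr³⁺(aq)
Q = [Cr³⁺]^4 / (P(O₂)·[H⁺]^4·[Cr²⁺]^4); log Q = 4.200.
E = E° − (0.0592/n) log Q = +1.65 − (0.0592/4)(4.200) = +1.588 V.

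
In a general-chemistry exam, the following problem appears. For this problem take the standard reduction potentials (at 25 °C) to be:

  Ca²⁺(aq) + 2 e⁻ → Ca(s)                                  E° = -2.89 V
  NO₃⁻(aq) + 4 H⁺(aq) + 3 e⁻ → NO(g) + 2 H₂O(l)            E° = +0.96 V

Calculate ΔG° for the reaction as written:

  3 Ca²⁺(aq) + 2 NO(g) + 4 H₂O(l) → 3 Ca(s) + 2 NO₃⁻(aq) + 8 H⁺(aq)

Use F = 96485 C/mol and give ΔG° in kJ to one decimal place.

As written, Ca²⁺/Ca is reduced (cathode) and NO₃⁻/NO is oxidised (anode), so E°cell = (-2.89) − (+0.96) = -3.85 V.
Balancing electrons gives n = 6.
ΔG° = −nFE° = −(6)(96485)(-3.85) = 2,228,804 J = +2228.8 kJ.

+2228.8 kJ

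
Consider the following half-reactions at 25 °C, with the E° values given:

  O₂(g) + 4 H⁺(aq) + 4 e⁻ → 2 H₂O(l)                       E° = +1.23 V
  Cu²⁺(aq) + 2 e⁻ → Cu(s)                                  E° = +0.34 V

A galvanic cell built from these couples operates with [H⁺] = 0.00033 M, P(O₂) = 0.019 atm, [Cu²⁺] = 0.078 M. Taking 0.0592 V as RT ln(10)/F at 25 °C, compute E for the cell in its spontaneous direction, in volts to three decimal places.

+0.691 V

O₂/H₂O is the cathode (higher E°), Cu²⁺/Cu the anode: E°cell = +1.23 − (+0.34) = +0.89 V, n = 4.
Overall: O₂(g) + 4 H⁺(aq) + 2 Cu(s) → 2 H₂O(l) + 2 Cu²⁺(aq)
Q = [Cu²⁺]^2 / (P(O₂)·[H⁺]^4); log Q = 13.431.
E = E° − (0.0592/n) log Q = +0.89 − (0.0592/4)(13.431) = +0.691 V.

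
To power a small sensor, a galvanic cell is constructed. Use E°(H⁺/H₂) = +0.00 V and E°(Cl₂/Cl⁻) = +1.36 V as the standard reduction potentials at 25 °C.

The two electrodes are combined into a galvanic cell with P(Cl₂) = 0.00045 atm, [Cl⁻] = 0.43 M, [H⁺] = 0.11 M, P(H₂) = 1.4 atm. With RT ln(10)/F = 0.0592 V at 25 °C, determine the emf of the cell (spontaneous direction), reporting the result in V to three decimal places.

Cl₂/Cl⁻ is the cathode (higher E°), H⁺/H₂ the anode: E°cell = +1.36 − (+0.00) = +1.36 V, n = 2.
Overall: Cl₂(g) + H₂(g) → 2 Cl⁻(aq) + 2 H⁺(aq)
Q = [Cl⁻]^2·[H⁺]^2 / (P(Cl₂)·P(H₂)); log Q = 0.550.
E = E° − (0.0592/n) log Q = +1.36 − (0.0592/2)(0.550) = +1.344 V.

+1.344 V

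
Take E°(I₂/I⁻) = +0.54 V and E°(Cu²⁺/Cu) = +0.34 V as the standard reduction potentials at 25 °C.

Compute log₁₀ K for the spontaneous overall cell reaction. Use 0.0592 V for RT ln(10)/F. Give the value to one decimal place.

6.8

Cathode: I₂/I⁻; anode: Cu²⁺/Cu. E°cell = +0.20 V, n = 2.
log K = nE°cell / 0.0592 = (2)(+0.20) / 0.0592 = 6.8.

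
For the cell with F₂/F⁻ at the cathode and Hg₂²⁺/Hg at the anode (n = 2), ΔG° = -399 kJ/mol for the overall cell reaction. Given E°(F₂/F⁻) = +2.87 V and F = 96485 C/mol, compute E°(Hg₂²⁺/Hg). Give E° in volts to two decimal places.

+0.80 V

E°cell = −ΔG°/(nF) = −(-399×10³)/((2)(96485)) = +2.068 V.
Since F₂/F⁻ is the cathode and Hg₂²⁺/Hg the anode, E°cell = E°(F₂/F⁻) − E°(Hg₂²⁺/Hg).
So E°(Hg₂²⁺/Hg) = E°(F₂/F⁻) − E°cell = (+2.87) − (+2.068) = +0.80 V.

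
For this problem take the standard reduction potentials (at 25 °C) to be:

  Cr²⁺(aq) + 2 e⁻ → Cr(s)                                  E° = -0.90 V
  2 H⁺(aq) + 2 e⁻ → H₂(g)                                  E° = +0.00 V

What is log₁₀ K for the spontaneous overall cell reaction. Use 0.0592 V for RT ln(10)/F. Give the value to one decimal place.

30.4

Cathode: H⁺/H₂; anode: Cr²⁺/Cr. E°cell = +0.90 V, n = 2.
log K = nE°cell / 0.0592 = (2)(+0.90) / 0.0592 = 30.4.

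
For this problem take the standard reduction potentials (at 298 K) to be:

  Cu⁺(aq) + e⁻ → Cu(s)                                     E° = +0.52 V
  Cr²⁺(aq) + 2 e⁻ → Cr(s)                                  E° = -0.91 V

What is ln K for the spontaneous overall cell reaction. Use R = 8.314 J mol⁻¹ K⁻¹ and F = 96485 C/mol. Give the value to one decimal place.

111.4

Cathode: Cu⁺/Cu; anode: Cr²⁺/Cr. E°cell = (+0.52) − (-0.91) = +1.43 V, with n = 2.
ΔG° = −nFE° = −RT ln K, so ln K = nFE°/(RT) = (2)(96485)(+1.43) / ((8.314)(298)) = 111.378.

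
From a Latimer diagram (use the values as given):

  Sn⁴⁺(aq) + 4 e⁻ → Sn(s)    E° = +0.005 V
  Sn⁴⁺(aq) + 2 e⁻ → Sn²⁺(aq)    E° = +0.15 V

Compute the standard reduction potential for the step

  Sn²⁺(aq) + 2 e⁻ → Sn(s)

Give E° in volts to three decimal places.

-0.140 V

Sequential free energies add, so n₃E°₃ = n₁E°₁ + n₂E°₂.
With n₃ = 4, and the known step contributing 2×(+0.15) V, the unknown satisfies 2·E° = 4×(+0.005) − 2×(+0.15) = -0.280.
E° = -0.280 / 2 = -0.140 V.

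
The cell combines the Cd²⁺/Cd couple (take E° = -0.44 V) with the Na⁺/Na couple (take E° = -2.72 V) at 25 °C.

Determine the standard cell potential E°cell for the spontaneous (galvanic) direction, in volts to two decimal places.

+2.28 V

The Cd²⁺/Cd couple has the higher reduction potential, so it is the cathode; Na⁺/Na is oxidised at the anode.
E°cell = E°(cathode) − E°(anode) = (-0.44) − (-2.72) = +2.28 V.
Since E°cell > 0, the reaction is spontaneous under standard conditions.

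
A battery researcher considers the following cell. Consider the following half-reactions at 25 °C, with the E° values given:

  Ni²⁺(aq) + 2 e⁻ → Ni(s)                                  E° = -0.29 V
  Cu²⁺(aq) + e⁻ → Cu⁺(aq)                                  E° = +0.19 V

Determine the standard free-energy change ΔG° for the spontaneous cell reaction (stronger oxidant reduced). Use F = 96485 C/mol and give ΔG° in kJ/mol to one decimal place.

-92.6 kJ/mol

Cu²⁺/Cu⁺ (E° = +0.19 V) is the cathode; Ni²⁺/Ni (E° = -0.29 V) is the anode, so E°cell = +0.48 V.
Balancing electrons gives n = 2 (lcm of 1 and 2).
ΔG° = −nFE° = −(2)(96485)(+0.48) = -92,626 J = -92.6 kJ/mol.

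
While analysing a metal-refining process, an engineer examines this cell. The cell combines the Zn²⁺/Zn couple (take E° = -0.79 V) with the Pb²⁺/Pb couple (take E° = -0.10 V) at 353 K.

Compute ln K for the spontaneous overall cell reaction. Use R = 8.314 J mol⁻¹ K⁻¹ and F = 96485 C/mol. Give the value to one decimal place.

45.4

Cathode: Pb²⁺/Pb; anode: Zn²⁺/Zn. E°cell = (-0.10) − (-0.79) = +0.69 V, with n = 2.
ΔG° = −nFE° = −RT ln K, so ln K = nFE°/(RT) = (2)(96485)(+0.69) / ((8.314)(353)) = 45.368.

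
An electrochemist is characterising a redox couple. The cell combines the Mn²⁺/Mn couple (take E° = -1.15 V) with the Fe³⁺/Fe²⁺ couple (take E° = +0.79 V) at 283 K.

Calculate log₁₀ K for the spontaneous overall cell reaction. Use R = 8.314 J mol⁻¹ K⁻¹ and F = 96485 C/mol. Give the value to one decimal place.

Cathode: Fe³⁺/Fe²⁺; anode: Mn²⁺/Mn. E°cell = (+0.79) − (-1.15) = +1.94 V, with n = 2.
ΔG° = −nFE° = −RT ln K, so ln K = nFE°/(RT) = (2)(96485)(+1.94) / ((8.314)(283)) = 159.109.
log₁₀ K = 159.109 / ln 10 = 69.1.

69.1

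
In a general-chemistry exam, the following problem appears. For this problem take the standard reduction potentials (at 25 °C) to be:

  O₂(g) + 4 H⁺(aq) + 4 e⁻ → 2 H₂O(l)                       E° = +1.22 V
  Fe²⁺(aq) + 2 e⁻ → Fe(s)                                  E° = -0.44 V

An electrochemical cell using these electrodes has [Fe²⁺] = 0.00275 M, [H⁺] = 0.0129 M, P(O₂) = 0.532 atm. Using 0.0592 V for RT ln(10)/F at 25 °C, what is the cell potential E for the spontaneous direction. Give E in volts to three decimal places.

+1.620 V

O₂/H₂O is the cathode (higher E°), Fe²⁺/Fe the anode: E°cell = +1.22 − (-0.44) = +1.66 V, n = 4.
Overall: O₂(g) + 4 H⁺(aq) + 2 Fe(s) → 2 H₂O(l) + 2 Fe²⁺(aq)
Q = [Fe²⁺]^2 / (P(O₂)·[H⁺]^4); log Q = 2.710.
E = E° − (0.0592/n) log Q = +1.66 − (0.0592/4)(2.710) = +1.620 V.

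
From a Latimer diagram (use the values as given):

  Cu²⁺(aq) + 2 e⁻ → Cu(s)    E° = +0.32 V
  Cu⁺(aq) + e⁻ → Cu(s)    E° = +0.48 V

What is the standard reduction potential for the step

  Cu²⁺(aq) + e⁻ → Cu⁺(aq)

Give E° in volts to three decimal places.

+0.160 V

Sequential free energies add, so n₃E°₃ = n₁E°₁ + n₂E°₂.
With n₃ = 2, and the known step contributing 1×(+0.48) V, the unknown satisfies 1·E° = 2×(+0.32) − 1×(+0.48) = +0.160.
E° = +0.160 / 1 = +0.160 V.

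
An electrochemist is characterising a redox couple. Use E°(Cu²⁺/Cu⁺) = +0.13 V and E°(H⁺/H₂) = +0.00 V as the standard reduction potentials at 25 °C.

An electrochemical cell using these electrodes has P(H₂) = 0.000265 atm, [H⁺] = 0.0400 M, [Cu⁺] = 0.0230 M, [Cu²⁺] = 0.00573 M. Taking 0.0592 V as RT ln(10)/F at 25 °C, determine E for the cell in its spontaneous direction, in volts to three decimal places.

Cu²⁺/Cu⁺ is the cathode (higher E°), H⁺/H₂ the anode: E°cell = +0.13 − (+0.00) = +0.13 V, n = 2.
Overall: 2 Cu²⁺(aq) + H₂(g) → 2 Cu⁺(aq) + 2 H⁺(aq)
Q = [Cu⁺]^2·[H⁺]^2 / ([Cu²⁺]^2·P(H₂)); log Q = 1.988.
E = E° − (0.0592/n) log Q = +0.13 − (0.0592/2)(1.988) = +0.071 V.

+0.071 V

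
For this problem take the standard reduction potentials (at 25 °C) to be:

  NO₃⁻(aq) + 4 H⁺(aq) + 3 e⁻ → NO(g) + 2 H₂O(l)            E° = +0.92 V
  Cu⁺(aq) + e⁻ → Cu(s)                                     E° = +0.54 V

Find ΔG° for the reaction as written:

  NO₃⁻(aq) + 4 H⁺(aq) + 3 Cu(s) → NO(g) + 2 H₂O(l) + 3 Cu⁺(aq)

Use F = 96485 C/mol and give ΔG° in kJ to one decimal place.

-110.0 kJ

As written, NO₃⁻/NO is reduced (cathode) and Cu⁺/Cu is oxidised (anode), so E°cell = (+0.92) − (+0.54) = +0.38 V.
Balancing electrons gives n = 3.
ΔG° = −nFE° = −(3)(96485)(+0.38) = -109,993 J = -110.0 kJ.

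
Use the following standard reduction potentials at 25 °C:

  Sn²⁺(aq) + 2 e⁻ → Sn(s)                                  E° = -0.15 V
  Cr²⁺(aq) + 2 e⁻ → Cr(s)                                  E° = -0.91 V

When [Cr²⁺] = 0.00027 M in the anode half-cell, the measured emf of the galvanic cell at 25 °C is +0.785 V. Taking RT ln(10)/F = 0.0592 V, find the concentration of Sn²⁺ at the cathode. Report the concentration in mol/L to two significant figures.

0.0019 M

Sn²⁺/Sn is the cathode, Cr²⁺/Cr the anode: E°cell = +0.76 V, n = 2.
Overall reaction: Sn²⁺(aq) + Cr(s) → Sn(s) + Cr²⁺(aq); Q = [Cr²⁺]^1/[Sn²⁺]^1.
From E = E° − (0.0592/n) log Q: log Q = (E° − E)·n/0.0592 = (+0.76 − (+0.785))·2/0.0592 = -0.8446.
So 1·log[Sn²⁺] = 1·log(0.00027) − log Q = -3.5686 − (-0.8446) = -2.7240; [Sn²⁺] = 10^(-2.7240) ≈ 0.0019 M.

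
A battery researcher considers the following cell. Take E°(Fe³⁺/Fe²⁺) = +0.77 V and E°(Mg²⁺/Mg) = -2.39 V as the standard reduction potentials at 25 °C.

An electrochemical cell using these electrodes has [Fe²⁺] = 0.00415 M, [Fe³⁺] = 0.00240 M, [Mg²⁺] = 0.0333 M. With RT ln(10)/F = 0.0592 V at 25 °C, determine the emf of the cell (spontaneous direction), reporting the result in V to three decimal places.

Fe³⁺/Fe²⁺ is the cathode (higher E°), Mg²⁺/Mg the anode: E°cell = +0.77 − (-2.39) = +3.16 V, n = 2.
Overall: 2 Fe³⁺(aq) + Mg(s) → 2 Fe²⁺(aq) + Mg²⁺(aq)
Q = [Fe²⁺]^2·[Mg²⁺] / ([Fe³⁺]^2); log Q = -1.002.
E = E° − (0.0592/n) log Q = +3.16 − (0.0592/2)(-1.002) = +3.190 V.

+3.190 V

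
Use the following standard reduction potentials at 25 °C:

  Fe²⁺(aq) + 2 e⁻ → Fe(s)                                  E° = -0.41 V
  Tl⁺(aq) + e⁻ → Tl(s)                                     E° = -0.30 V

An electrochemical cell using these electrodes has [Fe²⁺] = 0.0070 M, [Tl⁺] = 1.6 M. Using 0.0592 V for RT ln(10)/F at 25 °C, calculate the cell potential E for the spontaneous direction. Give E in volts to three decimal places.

Tl⁺/Tl is the cathode (higher E°), Fe²⁺/Fe the anode: E°cell = -0.30 − (-0.41) = +0.11 V, n = 2.
Overall: 2 Tl⁺(aq) + Fe(s) → 2 Tl(s) + Fe²⁺(aq)
Q = [Fe²⁺] / ([Tl⁺]^2); log Q = -2.563.
E = E° − (0.0592/n) log Q = +0.11 − (0.0592/2)(-2.563) = +0.186 V.

+0.186 V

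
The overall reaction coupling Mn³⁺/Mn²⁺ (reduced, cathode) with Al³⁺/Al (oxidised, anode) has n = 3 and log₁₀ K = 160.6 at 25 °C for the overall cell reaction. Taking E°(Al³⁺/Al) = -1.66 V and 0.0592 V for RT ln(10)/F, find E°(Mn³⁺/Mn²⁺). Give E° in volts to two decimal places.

E°cell = (0.0592/n)·log K = (0.0592/3)(160.6) = +3.169 V.
Since Mn³⁺/Mn²⁺ is the cathode and Al³⁺/Al the anode, E°cell = E°(Mn³⁺/Mn²⁺) − E°(Al³⁺/Al).
So E°(Mn³⁺/Mn²⁺) = E°cell + E°(Al³⁺/Al) = +3.169 + (-1.66) = +1.51 V.

+1.51 V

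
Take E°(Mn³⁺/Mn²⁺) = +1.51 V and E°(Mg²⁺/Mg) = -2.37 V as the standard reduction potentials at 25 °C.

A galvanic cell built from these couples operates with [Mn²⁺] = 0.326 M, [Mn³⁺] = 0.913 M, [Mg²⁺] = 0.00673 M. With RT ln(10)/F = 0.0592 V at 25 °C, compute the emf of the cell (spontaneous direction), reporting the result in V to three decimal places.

Mn³⁺/Mn²⁺ is the cathode (higher E°), Mg²⁺/Mg the anode: E°cell = +1.51 − (-2.37) = +3.88 V, n = 2.
Overall: 2 Mn³⁺(aq) + Mg(s) → 2 Mn²⁺(aq) + Mg²⁺(aq)
Q = [Mn²⁺]^2·[Mg²⁺] / ([Mn³⁺]^2); log Q = -3.066.
E = E° − (0.0592/n) log Q = +3.88 − (0.0592/2)(-3.066) = +3.971 V.

+3.971 V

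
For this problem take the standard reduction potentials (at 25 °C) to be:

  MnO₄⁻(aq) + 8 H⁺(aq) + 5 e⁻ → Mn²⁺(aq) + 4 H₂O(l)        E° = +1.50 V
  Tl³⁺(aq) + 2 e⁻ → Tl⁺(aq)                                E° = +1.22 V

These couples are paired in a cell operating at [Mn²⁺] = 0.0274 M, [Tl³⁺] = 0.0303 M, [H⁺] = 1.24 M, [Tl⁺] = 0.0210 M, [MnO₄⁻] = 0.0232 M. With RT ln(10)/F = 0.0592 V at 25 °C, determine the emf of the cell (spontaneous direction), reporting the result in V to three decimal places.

+0.283 V

MnO₄⁻/Mn²⁺ is the cathode (higher E°), Tl³⁺/Tl⁺ the anode: E°cell = +1.50 − (+1.22) = +0.28 V, n = 10.
Overall: 2 MnO₄⁻(aq) + 16 H⁺(aq) + 5 Tl⁺(aq) → 2 Mn²⁺(aq) + 8 H₂O(l) + 5 Tl³⁺(aq)
Q = [Mn²⁺]^2·[Tl³⁺]^5 / ([MnO₄⁻]^2·[H⁺]^16·[Tl⁺]^5); log Q = -0.554.
E = E° − (0.0592/n) log Q = +0.28 − (0.0592/10)(-0.554) = +0.283 V.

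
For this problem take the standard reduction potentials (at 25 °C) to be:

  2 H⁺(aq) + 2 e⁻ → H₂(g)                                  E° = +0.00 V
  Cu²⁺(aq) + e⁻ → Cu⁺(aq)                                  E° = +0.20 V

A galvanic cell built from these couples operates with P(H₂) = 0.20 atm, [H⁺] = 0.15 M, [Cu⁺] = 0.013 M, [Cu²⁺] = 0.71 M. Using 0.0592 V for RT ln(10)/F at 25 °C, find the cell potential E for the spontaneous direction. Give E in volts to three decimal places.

Cu²⁺/Cu⁺ is the cathode (higher E°), H⁺/H₂ the anode: E°cell = +0.20 − (+0.00) = +0.20 V, n = 2.
Overall: 2 Cu²⁺(aq) + H₂(g) → 2 Cu⁺(aq) + 2 H⁺(aq)
Q = [Cu⁺]^2·[H⁺]^2 / ([Cu²⁺]^2·P(H₂)); log Q = -4.423.
E = E° − (0.0592/n) log Q = +0.20 − (0.0592/2)(-4.423) = +0.331 V.

+0.331 V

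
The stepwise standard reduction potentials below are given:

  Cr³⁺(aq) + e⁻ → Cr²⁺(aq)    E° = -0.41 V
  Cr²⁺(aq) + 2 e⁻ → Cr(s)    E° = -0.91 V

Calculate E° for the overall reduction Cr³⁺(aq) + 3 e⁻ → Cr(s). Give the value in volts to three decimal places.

-0.743 V

Adding the free-energy changes (−nFE°) of the two steps gives −n₃FE°₃ = −n₁FE°₁ − n₂FE°₂.
E°₃ = (1×-0.41 + 2×-0.91) / 3 = (-2.230) / 3 = -0.743 V.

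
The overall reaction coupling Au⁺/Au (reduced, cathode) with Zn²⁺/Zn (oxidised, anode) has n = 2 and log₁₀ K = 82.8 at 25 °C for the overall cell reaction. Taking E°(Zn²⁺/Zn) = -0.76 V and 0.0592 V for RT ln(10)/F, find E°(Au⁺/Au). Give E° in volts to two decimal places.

E°cell = (0.0592/n)·log K = (0.0592/2)(82.8) = +2.451 V.
Since Au⁺/Au is the cathode and Zn²⁺/Zn the anode, E°cell = E°(Au⁺/Au) − E°(Zn²⁺/Zn).
So E°(Au⁺/Au) = E°cell + E°(Zn²⁺/Zn) = +2.451 + (-0.76) = +1.69 V.

+1.69 V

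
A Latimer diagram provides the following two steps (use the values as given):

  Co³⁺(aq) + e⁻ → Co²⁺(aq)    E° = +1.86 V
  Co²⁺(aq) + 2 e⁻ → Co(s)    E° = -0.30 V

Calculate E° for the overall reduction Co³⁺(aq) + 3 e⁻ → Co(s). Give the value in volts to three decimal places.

+0.420 V

Standard free energies of sequential steps add: ΔG°₃ = ΔG°₁ + ΔG°₂, so n₃E°₃ = n₁E°₁ + n₂E°₂.
E°₃ = (1×+1.86 + 2×-0.30) / 3 = (+1.260) / 3 = +0.420 V.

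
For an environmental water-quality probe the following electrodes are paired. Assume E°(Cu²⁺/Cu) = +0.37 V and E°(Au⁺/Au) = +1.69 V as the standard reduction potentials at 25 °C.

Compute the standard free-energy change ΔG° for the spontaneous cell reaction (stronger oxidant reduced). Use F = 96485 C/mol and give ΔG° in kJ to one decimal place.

Au⁺/Au (E° = +1.69 V) is the cathode; Cu²⁺/Cu (E° = +0.37 V) is the anode, so E°cell = +1.32 V.
Balancing electrons gives n = 2 (lcm of 1 and 2).
ΔG° = −nFE° = −(2)(96485)(+1.32) = -254,720 J = -254.7 kJ.

-254.7 kJ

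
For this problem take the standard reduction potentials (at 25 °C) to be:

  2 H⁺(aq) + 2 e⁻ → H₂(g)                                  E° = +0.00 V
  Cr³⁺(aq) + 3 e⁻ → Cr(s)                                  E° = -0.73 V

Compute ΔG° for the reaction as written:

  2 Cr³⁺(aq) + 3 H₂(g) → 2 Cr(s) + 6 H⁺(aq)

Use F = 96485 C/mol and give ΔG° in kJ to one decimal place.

As written, Cr³⁺/Cr is reduced (cathode) and H⁺/H₂ is oxidised (anode), so E°cell = (-0.73) − (+0.00) = -0.73 V.
Balancing electrons gives n = 6.
ΔG° = −nFE° = −(6)(96485)(-0.73) = 422,604 J = +422.6 kJ.

+422.6 kJ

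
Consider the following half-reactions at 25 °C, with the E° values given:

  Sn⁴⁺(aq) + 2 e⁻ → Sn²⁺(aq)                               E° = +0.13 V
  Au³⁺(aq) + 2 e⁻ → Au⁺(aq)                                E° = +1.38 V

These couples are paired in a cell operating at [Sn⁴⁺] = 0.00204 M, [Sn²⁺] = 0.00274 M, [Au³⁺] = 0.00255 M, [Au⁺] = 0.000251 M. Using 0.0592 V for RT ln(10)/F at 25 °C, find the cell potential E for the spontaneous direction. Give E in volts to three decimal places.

Au³⁺/Au⁺ is the cathode (higher E°), Sn⁴⁺/Sn²⁺ the anode: E°cell = +1.38 − (+0.13) = +1.25 V, n = 2.
Overall: Au³⁺(aq) + Sn²⁺(aq) → Au⁺(aq) + Sn⁴⁺(aq)
Q = [Au⁺]·[Sn⁴⁺] / ([Au³⁺]·[Sn²⁺]); log Q = -1.135.
E = E° − (0.0592/n) log Q = +1.25 − (0.0592/2)(-1.135) = +1.284 V.

+1.284 V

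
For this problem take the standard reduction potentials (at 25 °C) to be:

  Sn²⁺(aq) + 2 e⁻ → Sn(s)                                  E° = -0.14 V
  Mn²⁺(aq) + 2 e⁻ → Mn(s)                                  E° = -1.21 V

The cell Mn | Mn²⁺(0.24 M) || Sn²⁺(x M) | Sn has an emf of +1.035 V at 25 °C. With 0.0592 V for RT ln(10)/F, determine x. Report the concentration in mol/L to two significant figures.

0.016 M

Sn²⁺/Sn is the cathode, Mn²⁺/Mn the anode: E°cell = +1.07 V, n = 2.
Overall reaction: Sn²⁺(aq) + Mn(s) → Sn(s) + Mn²⁺(aq); Q = [Mn²⁺]^1/[Sn²⁺]^1.
From E = E° − (0.0592/n) log Q: log Q = (E° − E)·n/0.0592 = (+1.07 − (+1.035))·2/0.0592 = 1.1824.
So 1·log[Sn²⁺] = 1·log(0.24) − log Q = -0.6198 − (1.1824) = -1.8022; [Sn²⁺] = 10^(-1.8022) ≈ 0.016 M.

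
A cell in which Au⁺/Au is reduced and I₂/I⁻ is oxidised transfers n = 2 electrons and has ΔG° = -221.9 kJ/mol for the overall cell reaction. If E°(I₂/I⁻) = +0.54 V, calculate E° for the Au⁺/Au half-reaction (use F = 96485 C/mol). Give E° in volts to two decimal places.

+1.69 V

E°cell = −ΔG°/(nF) = −(-221.9×10³)/((2)(96485)) = +1.150 V.
Since Au⁺/Au is the cathode and I₂/I⁻ the anode, E°cell = E°(Au⁺/Au) − E°(I₂/I⁻).
So E°(Au⁺/Au) = E°cell + E°(I₂/I⁻) = +1.150 + (+0.54) = +1.69 V.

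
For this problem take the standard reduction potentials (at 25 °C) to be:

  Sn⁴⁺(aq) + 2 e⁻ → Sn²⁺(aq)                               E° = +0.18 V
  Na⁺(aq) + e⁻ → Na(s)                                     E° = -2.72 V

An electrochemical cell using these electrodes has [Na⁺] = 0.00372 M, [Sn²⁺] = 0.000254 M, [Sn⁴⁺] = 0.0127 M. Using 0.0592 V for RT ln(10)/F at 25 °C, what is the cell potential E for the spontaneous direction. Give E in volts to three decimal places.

+3.094 V

Sn⁴⁺/Sn²⁺ is the cathode (higher E°), Na⁺/Na the anode: E°cell = +0.18 − (-2.72) = +2.90 V, n = 2.
Overall: Sn⁴⁺(aq) + 2 Na(s) → Sn²⁺(aq) + 2 Na⁺(aq)
Q = [Sn²⁺]·[Na⁺]^2 / ([Sn⁴⁺]); log Q = -6.558.
E = E° − (0.0592/n) log Q = +2.90 − (0.0592/2)(-6.558) = +3.094 V.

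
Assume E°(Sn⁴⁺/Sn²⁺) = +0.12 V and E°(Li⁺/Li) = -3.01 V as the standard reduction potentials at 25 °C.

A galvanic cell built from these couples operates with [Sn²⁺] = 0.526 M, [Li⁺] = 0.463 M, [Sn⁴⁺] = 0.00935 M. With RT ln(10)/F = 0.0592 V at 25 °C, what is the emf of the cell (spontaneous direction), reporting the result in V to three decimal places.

Sn⁴⁺/Sn²⁺ is the cathode (higher E°), Li⁺/Li the anode: E°cell = +0.12 − (-3.01) = +3.13 V, n = 2.
Overall: Sn⁴⁺(aq) + 2 Li(s) → Sn²⁺(aq) + 2 Li⁺(aq)
Q = [Sn²⁺]·[Li⁺]^2 / ([Sn⁴⁺]); log Q = 1.081.
E = E° − (0.0592/n) log Q = +3.13 − (0.0592/2)(1.081) = +3.098 V.

+3.098 V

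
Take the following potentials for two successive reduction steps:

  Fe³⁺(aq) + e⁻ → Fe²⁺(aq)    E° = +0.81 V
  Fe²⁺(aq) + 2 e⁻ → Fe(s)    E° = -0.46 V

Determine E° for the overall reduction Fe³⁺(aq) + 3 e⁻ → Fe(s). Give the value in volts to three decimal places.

Standard free energies of sequential steps add: ΔG°₃ = ΔG°₁ + ΔG°₂, so n₃E°₃ = n₁E°₁ + n₂E°₂.
E°₃ = (1×+0.81 + 2×-0.46) / 3 = (-0.110) / 3 = -0.037 V.

-0.037 V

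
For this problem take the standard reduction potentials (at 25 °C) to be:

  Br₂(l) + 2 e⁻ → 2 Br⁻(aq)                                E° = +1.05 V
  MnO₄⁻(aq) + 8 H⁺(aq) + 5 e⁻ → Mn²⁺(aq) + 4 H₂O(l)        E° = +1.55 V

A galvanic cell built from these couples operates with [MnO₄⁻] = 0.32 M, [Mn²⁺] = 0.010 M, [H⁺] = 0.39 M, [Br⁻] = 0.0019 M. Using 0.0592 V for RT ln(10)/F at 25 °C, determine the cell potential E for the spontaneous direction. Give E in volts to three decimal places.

MnO₄⁻/Mn²⁺ is the cathode (higher E°), Br₂/Br⁻ the anode: E°cell = +1.55 − (+1.05) = +0.50 V, n = 10.
Overall: 2 MnO₄⁻(aq) + 16 H⁺(aq) + 10 Br⁻(aq) → 2 Mn²⁺(aq) + 8 H₂O(l) + 5 Br₂(l)
Q = [Mn²⁺]^2 / ([MnO₄⁻]^2·[H⁺]^16·[Br⁻]^10); log Q = 30.745.
E = E° − (0.0592/n) log Q = +0.50 − (0.0592/10)(30.745) = +0.318 V.

+0.318 V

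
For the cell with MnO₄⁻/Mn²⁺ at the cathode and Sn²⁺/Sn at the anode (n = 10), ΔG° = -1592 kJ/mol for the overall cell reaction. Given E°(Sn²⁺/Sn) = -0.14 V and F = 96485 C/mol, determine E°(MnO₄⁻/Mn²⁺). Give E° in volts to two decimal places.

E°cell = −ΔG°/(nF) = −(-1592×10³)/((10)(96485)) = +1.650 V.
Since MnO₄⁻/Mn²⁺ is the cathode and Sn²⁺/Sn the anode, E°cell = E°(MnO₄⁻/Mn²⁺) − E°(Sn²⁺/Sn).
So E°(MnO₄⁻/Mn²⁺) = E°cell + E°(Sn²⁺/Sn) = +1.650 + (-0.14) = +1.51 V.

+1.51 V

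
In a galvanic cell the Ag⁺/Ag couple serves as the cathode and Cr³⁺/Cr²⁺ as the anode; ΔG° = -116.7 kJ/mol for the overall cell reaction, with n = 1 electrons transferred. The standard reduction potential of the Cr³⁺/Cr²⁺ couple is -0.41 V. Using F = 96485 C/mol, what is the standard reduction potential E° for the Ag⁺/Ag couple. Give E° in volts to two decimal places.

E°cell = −ΔG°/(nF) = −(-116.7×10³)/((1)(96485)) = +1.210 V.
Since Ag⁺/Ag is the cathode and Cr³⁺/Cr²⁺ the anode, E°cell = E°(Ag⁺/Ag) − E°(Cr³⁺/Cr²⁺).
So E°(Ag⁺/Ag) = E°cell + E°(Cr³⁺/Cr²⁺) = +1.210 + (-0.41) = +0.80 V.

+0.80 V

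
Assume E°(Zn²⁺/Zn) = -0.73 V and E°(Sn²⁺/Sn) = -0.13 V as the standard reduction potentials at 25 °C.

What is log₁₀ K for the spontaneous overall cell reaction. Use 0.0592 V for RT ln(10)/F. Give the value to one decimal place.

Cathode: Sn²⁺/Sn; anode: Zn²⁺/Zn. E°cell = +0.60 V, n = 2.
log K = nE°cell / 0.0592 = (2)(+0.60) / 0.0592 = 20.3.

20.3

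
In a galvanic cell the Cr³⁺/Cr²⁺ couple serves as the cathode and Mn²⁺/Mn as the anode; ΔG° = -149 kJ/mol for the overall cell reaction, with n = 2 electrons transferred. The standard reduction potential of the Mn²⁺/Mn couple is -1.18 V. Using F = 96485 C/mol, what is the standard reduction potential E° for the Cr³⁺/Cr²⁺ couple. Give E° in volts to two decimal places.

-0.41 V

E°cell = −ΔG°/(nF) = −(-149×10³)/((2)(96485)) = +0.772 V.
Since Cr³⁺/Cr²⁺ is the cathode and Mn²⁺/Mn the anode, E°cell = E°(Cr³⁺/Cr²⁺) − E°(Mn²⁺/Mn).
So E°(Cr³⁺/Cr²⁺) = E°cell + E°(Mn²⁺/Mn) = +0.772 + (-1.18) = -0.41 V.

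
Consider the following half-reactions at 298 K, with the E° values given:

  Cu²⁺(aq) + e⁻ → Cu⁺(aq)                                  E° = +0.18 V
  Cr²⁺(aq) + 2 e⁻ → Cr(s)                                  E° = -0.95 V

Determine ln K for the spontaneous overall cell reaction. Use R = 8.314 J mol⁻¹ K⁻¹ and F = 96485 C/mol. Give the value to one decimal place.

Cathode: Cu²⁺/Cu⁺; anode: Cr²⁺/Cr. E°cell = (+0.18) − (-0.95) = +1.13 V, with n = 2.
ΔG° = −nFE° = −RT ln K, so ln K = nFE°/(RT) = (2)(96485)(+1.13) / ((8.314)(298)) = 88.012.

88.0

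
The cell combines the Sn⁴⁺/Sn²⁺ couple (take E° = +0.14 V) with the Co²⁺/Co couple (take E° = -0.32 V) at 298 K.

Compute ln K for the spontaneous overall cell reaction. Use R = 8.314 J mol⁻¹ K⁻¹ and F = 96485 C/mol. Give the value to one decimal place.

35.8

Cathode: Sn⁴⁺/Sn²⁺; anode: Co²⁺/Co. E°cell = (+0.14) − (-0.32) = +0.46 V, with n = 2.
ΔG° = −nFE° = −RT ln K, so ln K = nFE°/(RT) = (2)(96485)(+0.46) / ((8.314)(298)) = 35.828.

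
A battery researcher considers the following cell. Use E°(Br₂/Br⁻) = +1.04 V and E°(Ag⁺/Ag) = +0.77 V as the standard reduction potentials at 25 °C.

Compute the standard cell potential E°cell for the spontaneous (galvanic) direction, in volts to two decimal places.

+0.27 V

The Br₂/Br⁻ couple has the higher reduction potential, so it is the cathode; Ag⁺/Ag is oxidised at the anode.
E°cell = E°(cathode) − E°(anode) = (+1.04) − (+0.77) = +0.27 V.
Since E°cell > 0, the reaction is spontaneous under standard conditions.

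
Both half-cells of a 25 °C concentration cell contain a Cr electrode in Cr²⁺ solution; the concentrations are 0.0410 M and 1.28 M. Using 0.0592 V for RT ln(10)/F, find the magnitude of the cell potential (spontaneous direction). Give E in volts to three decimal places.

For a concentration cell E°cell = 0. The 1.28 M side is the cathode (reduction is favoured where [Cr²⁺] is higher).
With n = 2, E = −(0.0592/2) log([Cr²⁺]ₐₙ/[Cr²⁺]꜀ₐₜ) = −(0.0592/2) log(0.041/1.28) = −(0.0592/2)(-1.494) = +0.044 V.

+0.044 V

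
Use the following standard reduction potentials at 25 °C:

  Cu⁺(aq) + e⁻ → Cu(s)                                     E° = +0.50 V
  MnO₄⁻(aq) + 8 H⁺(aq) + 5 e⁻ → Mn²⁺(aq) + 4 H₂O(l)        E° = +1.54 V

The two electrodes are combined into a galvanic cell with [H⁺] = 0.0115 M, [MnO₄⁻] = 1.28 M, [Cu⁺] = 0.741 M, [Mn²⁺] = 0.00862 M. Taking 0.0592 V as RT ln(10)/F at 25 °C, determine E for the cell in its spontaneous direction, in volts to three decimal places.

MnO₄⁻/Mn²⁺ is the cathode (higher E°), Cu⁺/Cu the anode: E°cell = +1.54 − (+0.50) = +1.04 V, n = 5.
Overall: MnO₄⁻(aq) + 8 H⁺(aq) + 5 Cu(s) → Mn²⁺(aq) + 4 H₂O(l) + 5 Cu⁺(aq)
Q = [Mn²⁺]·[Cu⁺]^5 / ([MnO₄⁻]·[H⁺]^8); log Q = 12.692.
E = E° − (0.0592/n) log Q = +1.04 − (0.0592/5)(12.692) = +0.890 V.

+0.890 V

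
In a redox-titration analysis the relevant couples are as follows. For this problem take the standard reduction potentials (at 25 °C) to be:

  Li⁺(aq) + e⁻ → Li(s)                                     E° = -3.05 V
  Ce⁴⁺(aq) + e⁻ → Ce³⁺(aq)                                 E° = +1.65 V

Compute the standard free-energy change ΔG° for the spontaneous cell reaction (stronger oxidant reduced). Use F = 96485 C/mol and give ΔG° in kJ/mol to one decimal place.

Ce⁴⁺/Ce³⁺ (E° = +1.65 V) is the cathode; Li⁺/Li (E° = -3.05 V) is the anode, so E°cell = +4.70 V.
Balancing electrons gives n = 1 (lcm of 1 and 1).
ΔG° = −nFE° = −(1)(96485)(+4.70) = -453,480 J = -453.5 kJ/mol.

-453.5 kJ/mol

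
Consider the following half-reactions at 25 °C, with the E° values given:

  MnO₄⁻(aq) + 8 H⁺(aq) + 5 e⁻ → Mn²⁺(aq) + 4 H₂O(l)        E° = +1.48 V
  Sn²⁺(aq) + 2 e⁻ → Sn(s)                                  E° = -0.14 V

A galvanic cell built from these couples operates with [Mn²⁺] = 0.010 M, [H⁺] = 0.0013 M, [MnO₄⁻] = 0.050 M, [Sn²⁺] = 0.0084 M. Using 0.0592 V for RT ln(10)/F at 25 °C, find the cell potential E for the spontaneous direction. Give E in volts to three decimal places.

+1.416 V

MnO₄⁻/Mn²⁺ is the cathode (higher E°), Sn²⁺/Sn the anode: E°cell = +1.48 − (-0.14) = +1.62 V, n = 10.
Overall: 2 MnO₄⁻(aq) + 16 H⁺(aq) + 5 Sn(s) → 2 Mn²⁺(aq) + 8 H₂O(l) + 5 Sn²⁺(aq)
Q = [Mn²⁺]^2·[Sn²⁺]^5 / ([MnO₄⁻]^2·[H⁺]^16); log Q = 34.400.
E = E° − (0.0592/n) log Q = +1.62 − (0.0592/10)(34.400) = +1.416 V.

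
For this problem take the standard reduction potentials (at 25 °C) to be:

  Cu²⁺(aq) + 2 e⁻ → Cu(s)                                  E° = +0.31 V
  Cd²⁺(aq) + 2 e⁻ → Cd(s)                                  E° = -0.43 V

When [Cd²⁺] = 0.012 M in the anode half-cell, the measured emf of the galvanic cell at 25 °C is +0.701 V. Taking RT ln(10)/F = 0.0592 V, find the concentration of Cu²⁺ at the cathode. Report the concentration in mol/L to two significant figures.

Cu²⁺/Cu is the cathode, Cd²⁺/Cd the anode: E°cell = +0.74 V, n = 2.
Overall reaction: Cu²⁺(aq) + Cd(s) → Cu(s) + Cd²⁺(aq); Q = [Cd²⁺]^1/[Cu²⁺]^1.
From E = E° − (0.0592/n) log Q: log Q = (E° − E)·n/0.0592 = (+0.74 − (+0.701))·2/0.0592 = 1.3176.
So 1·log[Cu²⁺] = 1·log(0.012) − log Q = -1.9208 − (1.3176) = -3.2384; [Cu²⁺] = 10^(-3.2384) ≈ 0.00058 M.

0.00058 M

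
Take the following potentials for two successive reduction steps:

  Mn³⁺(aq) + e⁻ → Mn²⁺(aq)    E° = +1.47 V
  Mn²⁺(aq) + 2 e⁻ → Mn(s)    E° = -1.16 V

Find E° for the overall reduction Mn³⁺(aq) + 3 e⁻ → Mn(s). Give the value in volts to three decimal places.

-0.283 V

Standard free energies of sequential steps add: ΔG°₃ = ΔG°₁ + ΔG°₂, so n₃E°₃ = n₁E°₁ + n₂E°₂.
E°₃ = (1×+1.47 + 2×-1.16) / 3 = (-0.850) / 3 = -0.283 V.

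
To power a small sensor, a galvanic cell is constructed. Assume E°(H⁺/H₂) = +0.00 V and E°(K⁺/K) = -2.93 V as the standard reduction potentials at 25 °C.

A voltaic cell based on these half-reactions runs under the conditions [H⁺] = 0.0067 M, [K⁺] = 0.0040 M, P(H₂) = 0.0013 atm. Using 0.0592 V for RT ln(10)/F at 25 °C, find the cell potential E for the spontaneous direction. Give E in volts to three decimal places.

H⁺/H₂ is the cathode (higher E°), K⁺/K the anode: E°cell = +0.00 − (-2.93) = +2.93 V, n = 2.
Overall: 2 H⁺(aq) + 2 K(s) → H₂(g) + 2 K⁺(aq)
Q = P(H₂)·[K⁺]^2 / ([H⁺]^2); log Q = -3.334.
E = E° − (0.0592/n) log Q = +2.93 − (0.0592/2)(-3.334) = +3.029 V.

+3.029 V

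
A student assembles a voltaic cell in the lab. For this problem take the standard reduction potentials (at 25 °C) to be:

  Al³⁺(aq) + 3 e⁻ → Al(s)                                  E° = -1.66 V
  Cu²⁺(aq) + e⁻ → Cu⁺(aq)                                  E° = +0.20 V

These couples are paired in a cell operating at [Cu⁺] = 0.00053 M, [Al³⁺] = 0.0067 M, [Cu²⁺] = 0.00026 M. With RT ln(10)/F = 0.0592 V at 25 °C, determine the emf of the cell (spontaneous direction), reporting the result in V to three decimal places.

+1.885 V

Cu²⁺/Cu⁺ is the cathode (higher E°), Al³⁺/Al the anode: E°cell = +0.20 − (-1.66) = +1.86 V, n = 3.
Overall: 3 Cu²⁺(aq) + Al(s) → 3 Cu⁺(aq) + Al³⁺(aq)
Q = [Cu⁺]^3·[Al³⁺] / ([Cu²⁺]^3); log Q = -1.246.
E = E° − (0.0592/n) log Q = +1.86 − (0.0592/3)(-1.246) = +1.885 V.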